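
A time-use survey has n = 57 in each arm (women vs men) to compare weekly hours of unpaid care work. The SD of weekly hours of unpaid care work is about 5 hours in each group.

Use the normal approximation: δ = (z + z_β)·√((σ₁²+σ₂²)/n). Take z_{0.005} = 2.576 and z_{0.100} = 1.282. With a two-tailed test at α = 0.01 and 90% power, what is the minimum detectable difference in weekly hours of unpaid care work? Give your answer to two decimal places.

Minimum detectable difference ≈ 3.61 hours

δ = (z_{α/2} + z_β) · √((σ₁²+σ₂²)/n)
  = (2.576 + 1.282) · √(50/57)
  = 3.858 · √0.87719
  = 3.858 · 0.9366
  = 3.6133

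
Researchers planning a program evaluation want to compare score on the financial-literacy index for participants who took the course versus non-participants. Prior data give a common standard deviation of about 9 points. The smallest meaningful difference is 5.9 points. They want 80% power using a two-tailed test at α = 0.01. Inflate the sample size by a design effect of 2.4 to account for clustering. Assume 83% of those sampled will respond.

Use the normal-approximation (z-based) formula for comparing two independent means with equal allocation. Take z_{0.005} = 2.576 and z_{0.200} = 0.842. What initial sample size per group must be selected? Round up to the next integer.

n = (z_{α/2} + z_β)² · (σ₁² + σ₂²) / δ²
  = (2.576 + 0.842)² · (2·9² = 162) / 5.9²
  = 11.6827 · 162 / 34.81
  = 54.37
Design effect: 2.4 × 54.37 = 130.49.
Adjust for 83% response: 130.49 / 0.83 = 157.21.
Round up → n = 158 per group.

n = 158 per group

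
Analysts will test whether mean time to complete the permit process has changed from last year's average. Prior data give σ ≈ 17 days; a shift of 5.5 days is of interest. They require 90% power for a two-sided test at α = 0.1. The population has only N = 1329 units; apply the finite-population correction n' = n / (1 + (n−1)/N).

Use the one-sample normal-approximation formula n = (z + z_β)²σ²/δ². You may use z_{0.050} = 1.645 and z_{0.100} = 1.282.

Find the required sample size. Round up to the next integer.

n = 78

n = (z_{α/2} + z_β)² · σ² / δ²
  = (1.645 + 1.282)² · 17² / 5.5²
  = 8.5673 · 289 / 30.25
  = 81.85
Finite-population correction (N = 1329): 81.85 / (1 + (81.85 − 1)/1329) = 77.16.
Round up → n = 78.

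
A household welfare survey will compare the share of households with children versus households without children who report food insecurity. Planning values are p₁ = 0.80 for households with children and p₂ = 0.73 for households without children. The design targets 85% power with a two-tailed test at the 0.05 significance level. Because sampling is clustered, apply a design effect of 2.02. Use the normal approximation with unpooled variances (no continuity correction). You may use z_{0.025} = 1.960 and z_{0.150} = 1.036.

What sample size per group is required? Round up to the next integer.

n = 1322 per group

n = (z_{α/2} + z_β)² · [p₁(1−p₁) + p₂(1−p₂)] / (p₁ − p₂)²
  = (1.960 + 1.036)² · (0.80·0.20 + 0.73·0.27) / (0.07)²
  = (2.996)² · (0.1600 + 0.1971) / 0.0049
  = 8.9760 · 0.3571 / 0.0049
  = 654.15
Design effect: 2.02 × 654.15 = 1321.38.
Round up → n = 1322 per group.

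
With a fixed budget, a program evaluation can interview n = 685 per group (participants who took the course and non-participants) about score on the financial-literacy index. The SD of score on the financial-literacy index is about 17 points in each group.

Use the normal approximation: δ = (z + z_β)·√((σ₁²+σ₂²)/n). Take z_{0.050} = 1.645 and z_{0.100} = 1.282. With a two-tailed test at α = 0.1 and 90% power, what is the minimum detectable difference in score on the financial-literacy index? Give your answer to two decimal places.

Minimum detectable difference ≈ 2.69 points

δ = (z_{α/2} + z_β) · √((σ₁²+σ₂²)/n)
  = (1.645 + 1.282) · √(578/685)
  = 2.927 · √0.8438
  = 2.927 · 0.9186
  = 2.6887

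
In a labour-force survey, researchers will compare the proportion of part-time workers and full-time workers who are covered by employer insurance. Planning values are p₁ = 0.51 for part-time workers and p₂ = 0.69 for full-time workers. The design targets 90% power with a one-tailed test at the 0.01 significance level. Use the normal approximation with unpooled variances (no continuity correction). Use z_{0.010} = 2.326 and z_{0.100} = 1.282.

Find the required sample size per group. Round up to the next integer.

n = (z_α + z_β)² · [p₁(1−p₁) + p₂(1−p₂)] / (p₁ − p₂)²
  = (2.326 + 1.282)² · (0.51·0.49 + 0.69·0.31) / (-0.18)²
  = (3.608)² · (0.2499 + 0.2139) / 0.0324
  = 13.0177 · 0.4638 / 0.0324
  = 186.35
Round up → n = 187 per group.

n = 187 per group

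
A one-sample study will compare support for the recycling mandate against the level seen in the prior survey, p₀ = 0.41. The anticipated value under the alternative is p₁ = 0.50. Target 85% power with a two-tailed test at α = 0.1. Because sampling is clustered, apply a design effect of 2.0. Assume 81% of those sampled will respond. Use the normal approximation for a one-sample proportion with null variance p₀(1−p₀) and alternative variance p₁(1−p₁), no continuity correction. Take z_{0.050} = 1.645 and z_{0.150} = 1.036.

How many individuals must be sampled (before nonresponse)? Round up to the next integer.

n = [z_{α/2}·√(p₀q₀) + z_β·√(p₁q₁)]² / (p₁ − p₀)²
  = [1.645·√(0.41·0.59) + 1.036·√(0.50·0.50)]² / (0.09)²
  = [1.645·0.4918 + 1.036·0.5000]² / 0.0081
  = [1.3271]² / 0.0081
  = 217.42
Design effect: 2.0 × 217.42 = 434.84.
Adjust for 81% response: 434.84 / 0.81 = 536.84.
Round up → n = 537.

n = 537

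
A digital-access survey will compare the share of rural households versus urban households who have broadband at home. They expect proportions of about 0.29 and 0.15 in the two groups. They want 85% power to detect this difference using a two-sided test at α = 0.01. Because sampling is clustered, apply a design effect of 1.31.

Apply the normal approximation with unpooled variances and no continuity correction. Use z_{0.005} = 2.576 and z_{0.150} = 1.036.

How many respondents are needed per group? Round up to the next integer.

n = 291 per group

n = (z_{α/2} + z_β)² · [p₁(1−p₁) + p₂(1−p₂)] / (p₁ − p₂)²
  = (2.576 + 1.036)² · (0.29·0.71 + 0.15·0.85) / (0.14)²
  = (3.612)² · (0.2059 + 0.1275) / 0.0196
  = 13.0465 · 0.3334 / 0.0196
  = 221.92
Design effect: 1.31 × 221.92 = 290.72.
Round up → n = 291 per group.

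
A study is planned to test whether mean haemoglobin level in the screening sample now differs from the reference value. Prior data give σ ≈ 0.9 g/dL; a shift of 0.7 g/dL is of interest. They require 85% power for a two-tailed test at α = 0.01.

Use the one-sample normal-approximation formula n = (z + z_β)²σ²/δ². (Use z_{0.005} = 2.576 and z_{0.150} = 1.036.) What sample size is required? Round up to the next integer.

n = (z_{α/2} + z_β)² · σ² / δ²
  = (2.576 + 1.036)² · 0.9² / 0.7²
  = 13.0465 · 0.81 / 0.49
  = 21.57
Round up → n = 22.

n = 22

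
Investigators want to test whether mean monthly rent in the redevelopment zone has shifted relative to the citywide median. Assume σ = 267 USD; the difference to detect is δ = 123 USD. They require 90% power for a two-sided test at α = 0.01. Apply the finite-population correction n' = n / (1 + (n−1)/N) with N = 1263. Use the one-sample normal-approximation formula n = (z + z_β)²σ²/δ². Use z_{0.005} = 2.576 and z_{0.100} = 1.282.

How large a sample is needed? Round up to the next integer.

n = 67

n = (z_{α/2} + z_β)² · σ² / δ²
  = (2.576 + 1.282)² · 267² / 123²
  = 14.8842 · 71289 / 15129
  = 70.14
Finite-population correction (N = 1263): 70.14 / (1 + (70.14 − 1)/1263) = 66.50.
Round up → n = 67.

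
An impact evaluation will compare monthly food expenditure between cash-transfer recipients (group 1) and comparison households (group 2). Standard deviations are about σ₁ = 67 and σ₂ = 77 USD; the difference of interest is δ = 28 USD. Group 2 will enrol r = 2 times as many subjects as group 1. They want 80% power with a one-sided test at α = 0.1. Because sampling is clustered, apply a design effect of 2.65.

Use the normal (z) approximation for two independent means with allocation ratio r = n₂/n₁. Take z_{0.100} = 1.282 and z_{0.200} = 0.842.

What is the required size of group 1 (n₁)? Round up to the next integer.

n₁ = 114

n₁ = (z_α + z_β)² · (σ₁² + σ₂²/r) / δ²
   = (1.282 + 0.842)² · (67² + 77²/2) / 28²
   = 4.5114 · (4489 + 2964.5) / 784
   = 4.5114 · 7453.5 / 784
   = 42.89
Design effect: 2.65 × 42.89 = 113.66.
Round up → n₁ = 114; n₂ = r·n₁ = 2 × 114 = 228.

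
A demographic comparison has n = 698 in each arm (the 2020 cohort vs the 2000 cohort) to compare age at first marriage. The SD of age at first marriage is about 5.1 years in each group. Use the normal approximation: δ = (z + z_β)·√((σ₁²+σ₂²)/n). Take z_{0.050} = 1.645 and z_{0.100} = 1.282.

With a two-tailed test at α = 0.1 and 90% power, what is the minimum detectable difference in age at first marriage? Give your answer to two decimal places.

δ = (z_{α/2} + z_β) · √((σ₁²+σ₂²)/n)
  = (1.645 + 1.282) · √(52.02/698)
  = 2.927 · √0.07453
  = 2.927 · 0.2730
  = 0.7991

Minimum detectable difference ≈ 0.80 years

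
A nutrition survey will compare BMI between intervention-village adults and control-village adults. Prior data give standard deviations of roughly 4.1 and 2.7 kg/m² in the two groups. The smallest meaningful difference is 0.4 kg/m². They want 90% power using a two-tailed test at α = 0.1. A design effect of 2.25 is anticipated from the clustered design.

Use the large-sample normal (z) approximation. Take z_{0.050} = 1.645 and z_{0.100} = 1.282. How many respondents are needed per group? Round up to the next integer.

n = (z_{α/2} + z_β)² · (σ₁² + σ₂²) / δ²
  = (1.645 + 1.282)² · (4.1² + 2.7² = 24.1) / 0.4²
  = 8.5673 · 24.1 / 0.16
  = 1290.45
Design effect: 2.25 × 1290.45 = 2903.52.
Round up → n = 2904 per group.

n = 2904 per group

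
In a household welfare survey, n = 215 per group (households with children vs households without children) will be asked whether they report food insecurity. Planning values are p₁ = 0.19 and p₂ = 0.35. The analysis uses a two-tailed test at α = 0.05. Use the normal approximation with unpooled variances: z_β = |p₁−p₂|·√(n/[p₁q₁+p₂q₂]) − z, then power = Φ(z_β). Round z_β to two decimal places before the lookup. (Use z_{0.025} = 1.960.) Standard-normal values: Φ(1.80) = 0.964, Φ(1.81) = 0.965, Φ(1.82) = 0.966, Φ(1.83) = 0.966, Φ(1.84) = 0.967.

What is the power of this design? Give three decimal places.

Power ≈ 0.967

z_β = |p₁−p₂|·√(n/[p₁q₁+p₂q₂]) − z_{α/2}
    = 0.16 · √(215/0.3814) − 1.960
    = 0.16 · 23.7426 − 1.960
    = 3.7988 − 1.960 = 1.8388 → 1.84
Power = Φ(1.84) = 0.967.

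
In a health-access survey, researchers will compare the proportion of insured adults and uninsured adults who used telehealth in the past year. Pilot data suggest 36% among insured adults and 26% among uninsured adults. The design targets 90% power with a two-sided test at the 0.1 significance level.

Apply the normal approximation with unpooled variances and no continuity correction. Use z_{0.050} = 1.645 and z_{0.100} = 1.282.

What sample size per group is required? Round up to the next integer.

n = 363 per group

n = (z_{α/2} + z_β)² · [p₁(1−p₁) + p₂(1−p₂)] / (p₁ − p₂)²
  = (1.645 + 1.282)² · (0.36·0.64 + 0.26·0.74) / (0.10)²
  = (2.927)² · (0.2304 + 0.1924) / 0.0100
  = 8.5673 · 0.4228 / 0.0100
  = 362.23
Round up → n = 363 per group.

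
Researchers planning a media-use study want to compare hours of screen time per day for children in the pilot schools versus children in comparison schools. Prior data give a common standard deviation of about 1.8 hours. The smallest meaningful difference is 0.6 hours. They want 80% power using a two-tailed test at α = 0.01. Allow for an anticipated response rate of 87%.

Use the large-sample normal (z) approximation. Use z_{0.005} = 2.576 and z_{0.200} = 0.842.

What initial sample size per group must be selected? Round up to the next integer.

n = (z_{α/2} + z_β)² · (σ₁² + σ₂²) / δ²
  = (2.576 + 0.842)² · (2·1.8² = 6.48) / 0.6²
  = 11.6827 · 6.48 / 0.36
  = 210.29
Adjust for 87% response: 210.29 / 0.87 = 241.71.
Round up → n = 242 per group.

n = 242 per group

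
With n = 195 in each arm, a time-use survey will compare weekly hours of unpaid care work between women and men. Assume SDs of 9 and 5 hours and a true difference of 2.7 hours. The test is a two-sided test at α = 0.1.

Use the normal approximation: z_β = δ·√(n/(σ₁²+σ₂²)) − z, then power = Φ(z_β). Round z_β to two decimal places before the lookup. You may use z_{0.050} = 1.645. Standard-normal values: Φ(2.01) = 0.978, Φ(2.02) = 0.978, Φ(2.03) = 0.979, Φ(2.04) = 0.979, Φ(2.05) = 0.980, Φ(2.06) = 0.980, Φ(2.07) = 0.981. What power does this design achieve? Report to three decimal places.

Power ≈ 0.978

z_β = δ·√(n/(σ₁²+σ₂²)) − z_{α/2}
    = 2.7 · √(195/106) − 1.645
    = 2.7 · 1.35633 − 1.645
    = 3.6621 − 1.645 = 2.0171 → 2.02
Power = Φ(2.02) = 0.978.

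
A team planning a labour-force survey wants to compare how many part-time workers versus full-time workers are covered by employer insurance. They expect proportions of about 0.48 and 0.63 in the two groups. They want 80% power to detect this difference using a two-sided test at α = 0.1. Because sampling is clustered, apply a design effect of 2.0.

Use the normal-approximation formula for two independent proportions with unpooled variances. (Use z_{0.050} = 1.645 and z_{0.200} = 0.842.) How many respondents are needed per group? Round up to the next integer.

n = (z_{α/2} + z_β)² · [p₁(1−p₁) + p₂(1−p₂)] / (p₁ − p₂)²
  = (1.645 + 0.842)² · (0.48·0.52 + 0.63·0.37) / (-0.15)²
  = (2.487)² · (0.2496 + 0.2331) / 0.0225
  = 6.1852 · 0.4827 / 0.0225
  = 132.69
Design effect: 2.0 × 132.69 = 265.38.
Round up → n = 266 per group.

n = 266 per group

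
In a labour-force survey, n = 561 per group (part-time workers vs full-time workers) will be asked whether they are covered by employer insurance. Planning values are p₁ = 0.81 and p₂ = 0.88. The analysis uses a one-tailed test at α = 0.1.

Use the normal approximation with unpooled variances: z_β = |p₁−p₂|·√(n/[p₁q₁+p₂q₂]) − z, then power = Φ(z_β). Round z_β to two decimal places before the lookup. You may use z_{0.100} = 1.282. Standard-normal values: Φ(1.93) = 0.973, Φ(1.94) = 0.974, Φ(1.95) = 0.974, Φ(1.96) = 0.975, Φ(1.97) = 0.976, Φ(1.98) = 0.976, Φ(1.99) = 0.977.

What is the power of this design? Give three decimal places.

Power ≈ 0.976

z_β = |p₁−p₂|·√(n/[p₁q₁+p₂q₂]) − z_α
    = 0.07 · √(561/0.2595) − 1.282
    = 0.07 · 46.4957 − 1.282
    = 3.2547 − 1.282 = 1.9727 → 1.97
Power = Φ(1.97) = 0.976.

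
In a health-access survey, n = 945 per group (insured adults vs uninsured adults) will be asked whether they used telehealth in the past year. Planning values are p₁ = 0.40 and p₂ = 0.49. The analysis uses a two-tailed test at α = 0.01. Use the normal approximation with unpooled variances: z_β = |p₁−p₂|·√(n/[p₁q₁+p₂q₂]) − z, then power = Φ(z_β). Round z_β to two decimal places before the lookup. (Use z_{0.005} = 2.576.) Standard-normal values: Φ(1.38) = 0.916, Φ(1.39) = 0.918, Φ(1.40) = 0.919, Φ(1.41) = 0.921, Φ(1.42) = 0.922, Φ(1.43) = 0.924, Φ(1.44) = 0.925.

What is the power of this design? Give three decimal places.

Power ≈ 0.916

z_β = |p₁−p₂|·√(n/[p₁q₁+p₂q₂]) − z_{α/2}
    = 0.09 · √(945/0.4899) − 2.576
    = 0.09 · 43.9200 − 2.576
    = 3.9528 − 2.576 = 1.3768 → 1.38
Power = Φ(1.38) = 0.916.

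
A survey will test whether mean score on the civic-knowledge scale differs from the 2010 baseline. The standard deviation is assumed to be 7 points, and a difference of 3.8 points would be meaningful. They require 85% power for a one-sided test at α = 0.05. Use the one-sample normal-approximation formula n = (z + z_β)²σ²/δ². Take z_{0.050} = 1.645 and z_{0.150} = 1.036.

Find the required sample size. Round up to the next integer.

n = (z_α + z_β)² · σ² / δ²
  = (1.645 + 1.036)² · 7² / 3.8²
  = 7.1878 · 49 / 14.44
  = 24.39
Round up → n = 25.

n = 25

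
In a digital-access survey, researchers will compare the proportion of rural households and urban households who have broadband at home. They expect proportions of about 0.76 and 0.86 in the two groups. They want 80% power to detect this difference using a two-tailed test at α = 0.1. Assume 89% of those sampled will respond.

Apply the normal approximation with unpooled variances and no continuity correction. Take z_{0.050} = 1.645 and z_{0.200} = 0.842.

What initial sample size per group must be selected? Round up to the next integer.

n = 211 per group

n = (z_{α/2} + z_β)² · [p₁(1−p₁) + p₂(1−p₂)] / (p₁ − p₂)²
  = (1.645 + 0.842)² · (0.76·0.24 + 0.86·0.14) / (-0.10)²
  = (2.487)² · (0.1824 + 0.1204) / 0.0100
  = 6.1852 · 0.3028 / 0.0100
  = 187.29
Adjust for 89% response: 187.29 / 0.89 = 210.43.
Round up → n = 211 per group.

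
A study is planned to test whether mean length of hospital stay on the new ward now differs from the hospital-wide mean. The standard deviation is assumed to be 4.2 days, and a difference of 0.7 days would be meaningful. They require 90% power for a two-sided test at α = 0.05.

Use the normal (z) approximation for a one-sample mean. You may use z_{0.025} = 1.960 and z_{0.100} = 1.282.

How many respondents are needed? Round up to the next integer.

n = (z_{α/2} + z_β)² · σ² / δ²
  = (1.960 + 1.282)² · 4.2² / 0.7²
  = 10.5106 · 17.64 / 0.49
  = 378.38
Round up → n = 379.

n = 379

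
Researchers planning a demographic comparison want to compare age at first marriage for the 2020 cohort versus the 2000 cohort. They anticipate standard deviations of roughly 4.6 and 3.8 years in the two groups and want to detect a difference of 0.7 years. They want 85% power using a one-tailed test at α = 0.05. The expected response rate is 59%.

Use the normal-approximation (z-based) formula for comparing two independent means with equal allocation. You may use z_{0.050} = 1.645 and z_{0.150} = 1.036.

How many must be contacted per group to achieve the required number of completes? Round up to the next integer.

n = 886 per group

n = (z_α + z_β)² · (σ₁² + σ₂²) / δ²
  = (1.645 + 1.036)² · (4.6² + 3.8² = 35.6) / 0.7²
  = 7.1878 · 35.6 / 0.49
  = 522.21
Adjust for 59% response: 522.21 / 0.59 = 885.11.
Round up → n = 886 per group.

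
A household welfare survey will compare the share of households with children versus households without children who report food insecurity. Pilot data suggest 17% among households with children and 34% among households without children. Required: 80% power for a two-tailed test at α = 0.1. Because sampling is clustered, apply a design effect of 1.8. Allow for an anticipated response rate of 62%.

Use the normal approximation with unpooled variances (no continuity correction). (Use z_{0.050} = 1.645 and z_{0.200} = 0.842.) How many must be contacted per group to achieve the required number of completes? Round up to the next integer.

n = (z_{α/2} + z_β)² · [p₁(1−p₁) + p₂(1−p₂)] / (p₁ − p₂)²
  = (1.645 + 0.842)² · (0.17·0.83 + 0.34·0.66) / (-0.17)²
  = (2.487)² · (0.1411 + 0.2244) / 0.0289
  = 6.1852 · 0.3655 / 0.0289
  = 78.22
Design effect: 1.8 × 78.22 = 140.80.
Adjust for 62% response: 140.80 / 0.62 = 227.10.
Round up → n = 228 per group.

n = 228 per group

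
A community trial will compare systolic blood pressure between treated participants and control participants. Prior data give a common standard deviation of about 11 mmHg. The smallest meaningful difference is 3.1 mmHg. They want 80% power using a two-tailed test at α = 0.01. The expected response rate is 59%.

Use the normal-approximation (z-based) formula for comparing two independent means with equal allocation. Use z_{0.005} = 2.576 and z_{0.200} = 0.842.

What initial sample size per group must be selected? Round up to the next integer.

n = 499 per group

n = (z_{α/2} + z_β)² · (σ₁² + σ₂²) / δ²
  = (2.576 + 0.842)² · (2·11² = 242) / 3.1²
  = 11.6827 · 242 / 9.61
  = 294.20
Adjust for 59% response: 294.20 / 0.59 = 498.64.
Round up → n = 499 per group.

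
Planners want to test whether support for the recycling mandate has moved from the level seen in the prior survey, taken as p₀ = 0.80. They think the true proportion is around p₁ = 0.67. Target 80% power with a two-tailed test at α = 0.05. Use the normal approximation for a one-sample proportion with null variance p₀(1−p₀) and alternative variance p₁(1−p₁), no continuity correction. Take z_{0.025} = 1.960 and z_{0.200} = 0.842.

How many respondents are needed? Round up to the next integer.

n = [z_{α/2}·√(p₀q₀) + z_β·√(p₁q₁)]² / (p₁ − p₀)²
  = [1.960·√(0.80·0.20) + 0.842·√(0.67·0.33)]² / (-0.13)²
  = [1.960·0.4000 + 0.842·0.4702]² / 0.0169
  = [1.1799]² / 0.0169
  = 82.38
Round up → n = 83.

n = 83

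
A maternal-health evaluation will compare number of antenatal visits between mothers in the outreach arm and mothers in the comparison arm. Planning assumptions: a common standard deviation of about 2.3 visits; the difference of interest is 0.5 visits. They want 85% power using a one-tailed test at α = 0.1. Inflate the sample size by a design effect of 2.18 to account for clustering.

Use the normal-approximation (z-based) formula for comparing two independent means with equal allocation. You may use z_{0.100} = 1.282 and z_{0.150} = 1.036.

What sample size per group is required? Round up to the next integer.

n = (z_α + z_β)² · (σ₁² + σ₂²) / δ²
  = (1.282 + 1.036)² · (2·2.3² = 10.58) / 0.5²
  = 5.3731 · 10.58 / 0.25
  = 227.39
Design effect: 2.18 × 227.39 = 495.71.
Round up → n = 496 per group.

n = 496 per group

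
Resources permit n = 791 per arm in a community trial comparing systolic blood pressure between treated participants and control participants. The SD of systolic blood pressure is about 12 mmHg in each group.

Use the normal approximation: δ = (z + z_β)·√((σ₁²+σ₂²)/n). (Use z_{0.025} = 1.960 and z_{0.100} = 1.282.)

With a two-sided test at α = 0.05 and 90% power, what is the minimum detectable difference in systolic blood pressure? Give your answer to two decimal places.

Minimum detectable difference ≈ 1.96 mmHg

δ = (z_{α/2} + z_β) · √((σ₁²+σ₂²)/n)
  = (1.960 + 1.282) · √(288/791)
  = 3.242 · √0.3641
  = 3.242 · 0.6034
  = 1.9562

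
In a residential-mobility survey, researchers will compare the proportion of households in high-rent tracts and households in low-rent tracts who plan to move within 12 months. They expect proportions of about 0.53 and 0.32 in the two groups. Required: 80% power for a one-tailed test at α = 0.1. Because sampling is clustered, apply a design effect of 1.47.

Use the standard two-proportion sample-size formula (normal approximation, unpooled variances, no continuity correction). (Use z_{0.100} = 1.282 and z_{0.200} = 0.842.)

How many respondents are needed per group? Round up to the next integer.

n = 71 per group

n = (z_α + z_β)² · [p₁(1−p₁) + p₂(1−p₂)] / (p₁ − p₂)²
  = (1.282 + 0.842)² · (0.53·0.47 + 0.32·0.68) / (0.21)²
  = (2.124)² · (0.2491 + 0.2176) / 0.0441
  = 4.5114 · 0.4667 / 0.0441
  = 47.74
Design effect: 1.47 × 47.74 = 70.18.
Round up → n = 71 per group.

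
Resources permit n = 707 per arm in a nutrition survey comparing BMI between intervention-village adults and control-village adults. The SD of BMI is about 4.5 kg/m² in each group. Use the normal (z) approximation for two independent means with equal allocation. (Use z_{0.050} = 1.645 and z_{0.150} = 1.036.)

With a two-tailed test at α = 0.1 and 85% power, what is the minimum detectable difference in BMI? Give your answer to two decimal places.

Minimum detectable difference ≈ 0.64 kg/m²

δ = (z_{α/2} + z_β) · √((σ₁²+σ₂²)/n)
  = (1.645 + 1.036) · √(40.5/707)
  = 2.681 · √0.05728
  = 2.681 · 0.2393
  = 0.6417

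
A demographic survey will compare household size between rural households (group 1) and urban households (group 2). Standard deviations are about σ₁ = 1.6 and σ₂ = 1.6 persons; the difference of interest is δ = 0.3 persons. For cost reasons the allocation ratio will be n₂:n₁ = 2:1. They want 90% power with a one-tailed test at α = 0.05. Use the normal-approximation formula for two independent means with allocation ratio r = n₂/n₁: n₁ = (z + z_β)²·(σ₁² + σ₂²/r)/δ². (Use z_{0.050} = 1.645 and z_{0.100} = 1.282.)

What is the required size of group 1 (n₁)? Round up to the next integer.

n₁ = 366

n₁ = (z_α + z_β)² · (σ₁² + σ₂²/r) / δ²
   = (1.645 + 1.282)² · (1.6² + 1.6²/2) / 0.3²
   = 8.5673 · (2.56 + 1.28) / 0.09
   = 8.5673 · 3.84 / 0.09
   = 365.54
Round up → n₁ = 366; n₂ = r·n₁ = 2 × 366 = 732.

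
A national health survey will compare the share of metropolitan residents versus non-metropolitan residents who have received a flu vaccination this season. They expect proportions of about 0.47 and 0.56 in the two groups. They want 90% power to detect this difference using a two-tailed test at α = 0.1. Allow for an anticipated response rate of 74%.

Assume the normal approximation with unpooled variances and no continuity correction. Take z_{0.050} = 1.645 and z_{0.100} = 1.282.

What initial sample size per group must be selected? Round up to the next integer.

n = (z_{α/2} + z_β)² · [p₁(1−p₁) + p₂(1−p₂)] / (p₁ − p₂)²
  = (1.645 + 1.282)² · (0.47·0.53 + 0.56·0.44) / (-0.09)²
  = (2.927)² · (0.2491 + 0.2464) / 0.0081
  = 8.5673 · 0.4955 / 0.0081
  = 524.09
Adjust for 74% response: 524.09 / 0.74 = 708.23.
Round up → n = 709 per group.

n = 709 per group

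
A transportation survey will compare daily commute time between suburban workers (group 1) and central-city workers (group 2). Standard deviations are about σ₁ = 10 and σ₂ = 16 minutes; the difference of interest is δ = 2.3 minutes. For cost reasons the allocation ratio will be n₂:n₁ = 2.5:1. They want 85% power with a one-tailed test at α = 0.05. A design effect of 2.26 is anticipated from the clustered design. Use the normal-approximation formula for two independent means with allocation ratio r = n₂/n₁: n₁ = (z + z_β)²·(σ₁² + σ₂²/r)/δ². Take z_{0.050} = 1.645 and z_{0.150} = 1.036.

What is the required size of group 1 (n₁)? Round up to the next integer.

n₁ = 622

n₁ = (z_α + z_β)² · (σ₁² + σ₂²/r) / δ²
   = (1.645 + 1.036)² · (10² + 16²/2.5) / 2.3²
   = 7.1878 · (100 + 102.4) / 5.29
   = 7.1878 · 202.4 / 5.29
   = 275.01
Design effect: 2.26 × 275.01 = 621.52.
Round up → n₁ = 622; n₂ = r·n₁ = 2.5 × 622 = 1555.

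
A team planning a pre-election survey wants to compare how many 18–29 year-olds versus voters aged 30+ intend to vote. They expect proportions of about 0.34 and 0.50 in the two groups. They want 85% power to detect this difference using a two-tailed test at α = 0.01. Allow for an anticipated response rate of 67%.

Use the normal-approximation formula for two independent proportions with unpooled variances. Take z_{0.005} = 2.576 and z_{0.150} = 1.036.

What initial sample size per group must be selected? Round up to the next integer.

n = (z_{α/2} + z_β)² · [p₁(1−p₁) + p₂(1−p₂)] / (p₁ − p₂)²
  = (2.576 + 1.036)² · (0.34·0.66 + 0.50·0.50) / (-0.16)²
  = (3.612)² · (0.2244 + 0.2500) / 0.0256
  = 13.0465 · 0.4744 / 0.0256
  = 241.77
Adjust for 67% response: 241.77 / 0.67 = 360.85.
Round up → n = 361 per group.

n = 361 per group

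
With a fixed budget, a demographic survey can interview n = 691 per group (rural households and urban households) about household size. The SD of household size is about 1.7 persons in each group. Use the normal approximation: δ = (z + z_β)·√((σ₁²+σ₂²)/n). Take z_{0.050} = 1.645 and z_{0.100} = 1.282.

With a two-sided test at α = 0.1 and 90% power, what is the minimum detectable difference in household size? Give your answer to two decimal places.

δ = (z_{α/2} + z_β) · √((σ₁²+σ₂²)/n)
  = (1.645 + 1.282) · √(5.78/691)
  = 2.927 · √0.00836
  = 2.927 · 0.0915
  = 0.2677

Minimum detectable difference ≈ 0.27 persons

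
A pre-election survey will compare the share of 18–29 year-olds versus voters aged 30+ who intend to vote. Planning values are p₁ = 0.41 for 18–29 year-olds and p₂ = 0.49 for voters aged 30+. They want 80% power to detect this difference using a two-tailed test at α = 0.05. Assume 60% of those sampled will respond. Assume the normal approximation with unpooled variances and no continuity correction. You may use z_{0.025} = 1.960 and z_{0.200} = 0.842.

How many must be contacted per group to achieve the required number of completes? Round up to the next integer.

n = (z_{α/2} + z_β)² · [p₁(1−p₁) + p₂(1−p₂)] / (p₁ − p₂)²
  = (1.960 + 0.842)² · (0.41·0.59 + 0.49·0.51) / (-0.08)²
  = (2.802)² · (0.2419 + 0.2499) / 0.0064
  = 7.8512 · 0.4918 / 0.0064
  = 603.32
Adjust for 60% response: 603.32 / 0.60 = 1005.53.
Round up → n = 1006 per group.

n = 1006 per group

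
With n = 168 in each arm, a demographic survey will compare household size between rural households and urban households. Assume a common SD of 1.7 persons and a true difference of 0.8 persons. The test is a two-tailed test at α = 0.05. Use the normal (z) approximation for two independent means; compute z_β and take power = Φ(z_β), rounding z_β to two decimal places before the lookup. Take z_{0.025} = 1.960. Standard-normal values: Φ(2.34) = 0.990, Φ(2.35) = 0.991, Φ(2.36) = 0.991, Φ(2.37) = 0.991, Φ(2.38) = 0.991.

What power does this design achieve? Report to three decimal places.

Power ≈ 0.991

z_β = δ·√(n/(σ₁²+σ₂²)) − z_{α/2}
    = 0.8 · √(168/5.78) − 1.960
    = 0.8 · 5.39127 − 1.960
    = 4.3130 − 1.960 = 2.3530 → 2.35
Power = Φ(2.35) = 0.991.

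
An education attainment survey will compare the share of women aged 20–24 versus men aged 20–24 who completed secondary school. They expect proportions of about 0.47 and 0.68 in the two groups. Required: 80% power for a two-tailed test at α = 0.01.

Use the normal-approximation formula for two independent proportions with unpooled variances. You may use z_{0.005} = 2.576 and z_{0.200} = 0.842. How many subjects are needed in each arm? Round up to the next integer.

n = (z_{α/2} + z_β)² · [p₁(1−p₁) + p₂(1−p₂)] / (p₁ − p₂)²
  = (2.576 + 0.842)² · (0.47·0.53 + 0.68·0.32) / (-0.21)²
  = (3.418)² · (0.2491 + 0.2176) / 0.0441
  = 11.6827 · 0.4667 / 0.0441
  = 123.64
Round up → n = 124 per group.

n = 124 per group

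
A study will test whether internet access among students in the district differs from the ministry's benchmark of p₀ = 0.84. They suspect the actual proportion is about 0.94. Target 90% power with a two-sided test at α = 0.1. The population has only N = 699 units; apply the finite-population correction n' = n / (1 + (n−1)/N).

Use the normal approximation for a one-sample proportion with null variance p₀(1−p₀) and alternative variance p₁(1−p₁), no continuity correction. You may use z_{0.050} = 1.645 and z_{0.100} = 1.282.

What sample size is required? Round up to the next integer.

n = 74

n = [z_{α/2}·√(p₀q₀) + z_β·√(p₁q₁)]² / (p₁ − p₀)²
  = [1.645·√(0.84·0.16) + 1.282·√(0.94·0.06)]² / (0.10)²
  = [1.645·0.3666 + 1.282·0.2375]² / 0.0100
  = [0.9075]² / 0.0100
  = 82.36
Finite-population correction (N = 699): 82.36 / (1 + (82.36 − 1)/699) = 73.77.
Round up → n = 74.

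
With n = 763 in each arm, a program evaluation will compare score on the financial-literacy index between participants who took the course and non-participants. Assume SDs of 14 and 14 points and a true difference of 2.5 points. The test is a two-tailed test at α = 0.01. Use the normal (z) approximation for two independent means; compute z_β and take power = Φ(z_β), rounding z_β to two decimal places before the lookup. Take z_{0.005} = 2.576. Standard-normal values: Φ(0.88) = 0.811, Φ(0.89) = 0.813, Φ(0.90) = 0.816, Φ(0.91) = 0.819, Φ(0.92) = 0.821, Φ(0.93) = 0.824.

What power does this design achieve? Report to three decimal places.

z_β = δ·√(n/(σ₁²+σ₂²)) − z_{α/2}
    = 2.5 · √(763/392) − 2.576
    = 2.5 · 1.39514 − 2.576
    = 3.4879 − 2.576 = 0.9119 → 0.91
Power = Φ(0.91) = 0.819.

Power ≈ 0.819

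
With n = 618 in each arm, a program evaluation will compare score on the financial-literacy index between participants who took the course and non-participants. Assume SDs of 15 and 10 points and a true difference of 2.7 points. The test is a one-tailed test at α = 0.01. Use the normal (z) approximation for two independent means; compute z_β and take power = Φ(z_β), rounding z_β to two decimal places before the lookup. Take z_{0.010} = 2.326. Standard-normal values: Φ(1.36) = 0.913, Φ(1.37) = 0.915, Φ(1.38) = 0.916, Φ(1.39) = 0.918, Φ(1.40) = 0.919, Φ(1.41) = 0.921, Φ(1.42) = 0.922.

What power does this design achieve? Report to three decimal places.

Power ≈ 0.919

z_β = δ·√(n/(σ₁²+σ₂²)) − z_α
    = 2.7 · √(618/325) − 2.326
    = 2.7 · 1.37896 − 2.326
    = 3.7232 − 2.326 = 1.3972 → 1.40
Power = Φ(1.40) = 0.919.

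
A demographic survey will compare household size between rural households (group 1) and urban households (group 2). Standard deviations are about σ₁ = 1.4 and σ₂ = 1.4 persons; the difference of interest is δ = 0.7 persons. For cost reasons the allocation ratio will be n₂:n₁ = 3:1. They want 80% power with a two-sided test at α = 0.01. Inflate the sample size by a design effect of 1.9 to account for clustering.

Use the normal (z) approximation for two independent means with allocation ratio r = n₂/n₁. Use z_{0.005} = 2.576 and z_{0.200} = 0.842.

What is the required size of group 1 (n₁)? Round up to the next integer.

n₁ = 119

n₁ = (z_{α/2} + z_β)² · (σ₁² + σ₂²/r) / δ²
   = (2.576 + 0.842)² · (1.4² + 1.4²/3) / 0.7²
   = 11.6827 · (1.96 + 0.65333) / 0.49
   = 11.6827 · 2.6133 / 0.49
   = 62.31
Design effect: 1.9 × 62.31 = 118.38.
Round up → n₁ = 119; n₂ = r·n₁ = 3 × 119 = 357.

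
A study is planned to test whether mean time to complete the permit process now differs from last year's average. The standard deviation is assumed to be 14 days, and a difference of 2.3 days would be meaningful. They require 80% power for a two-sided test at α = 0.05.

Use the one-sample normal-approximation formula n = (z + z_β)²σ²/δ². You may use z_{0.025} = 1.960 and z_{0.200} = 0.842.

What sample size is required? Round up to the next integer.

n = 291

n = (z_{α/2} + z_β)² · σ² / δ²
  = (1.960 + 0.842)² · 14² / 2.3²
  = 7.8512 · 196 / 5.29
  = 290.90
Round up → n = 291.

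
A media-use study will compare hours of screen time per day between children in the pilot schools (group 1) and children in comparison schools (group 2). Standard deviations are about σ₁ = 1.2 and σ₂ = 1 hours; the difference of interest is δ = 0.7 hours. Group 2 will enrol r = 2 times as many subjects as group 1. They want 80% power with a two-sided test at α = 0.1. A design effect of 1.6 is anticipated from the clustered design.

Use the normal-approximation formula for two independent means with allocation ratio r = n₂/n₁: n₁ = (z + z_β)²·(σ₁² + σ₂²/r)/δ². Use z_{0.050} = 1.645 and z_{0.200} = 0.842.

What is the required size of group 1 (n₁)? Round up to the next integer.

n₁ = (z_{α/2} + z_β)² · (σ₁² + σ₂²/r) / δ²
   = (1.645 + 0.842)² · (1.2² + 1²/2) / 0.7²
   = 6.1852 · (1.44 + 0.5) / 0.49
   = 6.1852 · 1.94 / 0.49
   = 24.49
Design effect: 1.6 × 24.49 = 39.18.
Round up → n₁ = 40; n₂ = r·n₁ = 2 × 40 = 80.

n₁ = 40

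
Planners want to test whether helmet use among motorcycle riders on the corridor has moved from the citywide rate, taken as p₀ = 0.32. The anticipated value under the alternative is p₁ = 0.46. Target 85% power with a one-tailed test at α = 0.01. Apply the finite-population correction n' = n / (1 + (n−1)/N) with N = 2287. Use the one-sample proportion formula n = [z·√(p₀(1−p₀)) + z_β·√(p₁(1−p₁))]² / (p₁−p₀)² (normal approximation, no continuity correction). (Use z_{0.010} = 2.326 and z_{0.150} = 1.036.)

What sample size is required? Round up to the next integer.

n = [z_α·√(p₀q₀) + z_β·√(p₁q₁)]² / (p₁ − p₀)²
  = [2.326·√(0.32·0.68) + 1.036·√(0.46·0.54)]² / (0.14)²
  = [2.326·0.4665 + 1.036·0.4984]² / 0.0196
  = [1.6014]² / 0.0196
  = 130.83
Finite-population correction (N = 2287): 130.83 / (1 + (130.83 − 1)/2287) = 123.81.
Round up → n = 124.

n = 124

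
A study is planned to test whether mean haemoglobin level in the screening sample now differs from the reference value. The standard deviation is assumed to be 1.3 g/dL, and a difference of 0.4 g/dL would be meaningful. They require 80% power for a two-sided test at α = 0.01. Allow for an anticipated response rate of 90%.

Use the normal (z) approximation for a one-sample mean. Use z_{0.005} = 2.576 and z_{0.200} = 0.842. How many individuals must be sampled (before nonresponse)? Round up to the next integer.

n = (z_{α/2} + z_β)² · σ² / δ²
  = (2.576 + 0.842)² · 1.3² / 0.4²
  = 11.6827 · 1.69 / 0.16
  = 123.40
Adjust for 90% response: 123.40 / 0.90 = 137.11.
Round up → n = 138.

n = 138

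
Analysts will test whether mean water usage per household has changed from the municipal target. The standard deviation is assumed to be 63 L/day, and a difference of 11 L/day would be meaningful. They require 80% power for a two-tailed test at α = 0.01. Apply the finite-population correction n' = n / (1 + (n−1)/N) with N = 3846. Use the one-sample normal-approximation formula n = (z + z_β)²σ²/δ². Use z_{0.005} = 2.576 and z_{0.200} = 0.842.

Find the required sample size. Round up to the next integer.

n = (z_{α/2} + z_β)² · σ² / δ²
  = (2.576 + 0.842)² · 63² / 11²
  = 11.6827 · 3969 / 121
  = 383.21
Finite-population correction (N = 3846): 383.21 / (1 + (383.21 − 1)/3846) = 348.57.
Round up → n = 349.

n = 349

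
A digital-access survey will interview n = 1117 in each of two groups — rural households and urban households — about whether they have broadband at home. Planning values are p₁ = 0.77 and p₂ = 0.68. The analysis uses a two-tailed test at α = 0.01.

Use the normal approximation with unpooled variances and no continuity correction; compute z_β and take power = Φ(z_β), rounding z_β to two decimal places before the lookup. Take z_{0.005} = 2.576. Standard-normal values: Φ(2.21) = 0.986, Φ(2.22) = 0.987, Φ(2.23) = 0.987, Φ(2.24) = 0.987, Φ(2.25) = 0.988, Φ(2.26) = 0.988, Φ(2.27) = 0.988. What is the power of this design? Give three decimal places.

Power ≈ 0.986

z_β = |p₁−p₂|·√(n/[p₁q₁+p₂q₂]) − z_{α/2}
    = 0.09 · √(1117/0.3947) − 2.576
    = 0.09 · 53.1977 − 2.576
    = 4.7878 − 2.576 = 2.2118 → 2.21
Power = Φ(2.21) = 0.986.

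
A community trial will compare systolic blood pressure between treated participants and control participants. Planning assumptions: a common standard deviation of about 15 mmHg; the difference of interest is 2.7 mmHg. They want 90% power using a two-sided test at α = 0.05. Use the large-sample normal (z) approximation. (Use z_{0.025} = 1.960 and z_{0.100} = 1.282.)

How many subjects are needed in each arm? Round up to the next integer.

n = 649 per group

n = (z_{α/2} + z_β)² · (σ₁² + σ₂²) / δ²
  = (1.960 + 1.282)² · (2·15² = 450) / 2.7²
  = 10.5106 · 450 / 7.29
  = 648.80
Round up → n = 649 per group.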